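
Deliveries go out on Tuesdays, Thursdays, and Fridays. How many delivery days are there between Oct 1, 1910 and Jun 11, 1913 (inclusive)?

Oct 1, 1910 is a Saturday.
The range spans 985 days (inclusive of both endpoints).
985 = 7 × 140 + 5, so there are 140 full weeks plus 5 extra days.
Each full week contributes 3 days from the set (Tue, Thu, Fri): 140 × 3 = 420.
The 5 extra days are Saturday, Sunday, Monday, Tuesday, Wednesday — 1 of them qualifies.
Total: 420 + 1 = 421.

421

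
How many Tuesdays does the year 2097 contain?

53

Jan 1, 2097 is a Tuesday.
That's 365 days from start to end, counting both.
365 = 7 × 52 + 1, so there are 52 full weeks plus 1 extra day.
Each full week contributes one Tuesday: 52 so far.
The 1 extra day is Tuesday — 1 of them qualifies.
Total: 52 + 1 = 53.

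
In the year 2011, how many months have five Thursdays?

A month has five Thursdays exactly when Thursday falls within its first (length − 28) days.
Jan: 31 days, starts Sat → 5 of Sat, Sun, Mon
Feb: 28 days, starts Tue → 5 of (none)
Mar: 31 days, starts Tue → 5 of Tue, Wed, Thu ✓
Apr: 30 days, starts Fri → 5 of Fri, Sat
May: 31 days, starts Sun → 5 of Sun, Mon, Tue
Jun: 30 days, starts Wed → 5 of Wed, Thu ✓
Jul: 31 days, starts Fri → 5 of Fri, Sat, Sun
Aug: 31 days, starts Mon → 5 of Mon, Tue, Wed
Sep: 30 days, starts Thu → 5 of Thu, Fri ✓
Oct: 31 days, starts Sat → 5 of Sat, Sun, Mon
Nov: 30 days, starts Tue → 5 of Tue, Wed
Dec: 31 days, starts Thu → 5 of Thu, Fri, Sat ✓
Months with five Thursdays: Mar, Jun, Sep, Dec.

4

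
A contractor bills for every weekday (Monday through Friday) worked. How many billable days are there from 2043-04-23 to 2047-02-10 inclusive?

992 weekdays

2043-04-23 is a Thursday.
The range spans 1390 days (inclusive of both endpoints).
1390 = 7 × 198 + 4, so there are 198 full weeks plus 4 extra days.
Each full week contributes 5 weekdays (Mon–Fri): 198 × 5 = 990.
The 4 extra days are Thu, Fri, Sat, Sun — 2 of them qualify.
Total: 990 + 2 = 992.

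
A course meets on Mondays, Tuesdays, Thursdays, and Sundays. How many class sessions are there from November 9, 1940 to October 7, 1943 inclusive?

608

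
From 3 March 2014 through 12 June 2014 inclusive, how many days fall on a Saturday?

3 March 2014 is a Monday.
From 3 March 2014 to 12 June 2014 is 102 days inclusive.
102 = 7 × 14 + 4, so there are 14 full weeks plus 4 extra days.
Each full week contributes one Saturday: 14 so far.
The 4 extra days are Monday, Tuesday, Wednesday, Thursday — none qualify.
Total: 14 + 0 = 14.

14 Saturdays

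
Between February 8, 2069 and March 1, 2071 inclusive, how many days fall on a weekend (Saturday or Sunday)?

216

February 8, 2069 is a Friday.
That's 752 days from start to end, counting both.
752 = 7 × 107 + 3, so there are 107 full weeks plus 3 extra days.
Each full week contributes 2 weekend days (Sat, Sun): 107 × 2 = 214.
The 3 extra days are Friday, Saturday, Sunday — 2 of them qualify.
Total: 214 + 2 = 216.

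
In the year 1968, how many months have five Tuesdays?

5

A month has five Tuesdays exactly when Tuesday falls within its first (length − 28) days.
Jan: 31 days, starts Mon → 5 of Mon, Tue, Wed ✓
Feb: 29 days, starts Thu → 5 of Thu
Mar: 31 days, starts Fri → 5 of Fri, Sat, Sun
Apr: 30 days, starts Mon → 5 of Mon, Tue ✓
May: 31 days, starts Wed → 5 of Wed, Thu, Fri
Jun: 30 days, starts Sat → 5 of Sat, Sun
Jul: 31 days, starts Mon → 5 of Mon, Tue, Wed ✓
Aug: 31 days, starts Thu → 5 of Thu, Fri, Sat
Sep: 30 days, starts Sun → 5 of Sun, Mon
Oct: 31 days, starts Tue → 5 of Tue, Wed, Thu ✓
Nov: 30 days, starts Fri → 5 of Fri, Sat
Dec: 31 days, starts Sun → 5 of Sun, Mon, Tue ✓
Months with five Tuesdays: Jan, Apr, Jul, Oct, Dec.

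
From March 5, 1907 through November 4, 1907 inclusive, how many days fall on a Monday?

March 5, 1907 is a Tuesday.
The range spans 245 days (inclusive of both endpoints).
245 = 7 × 35, so the span is exactly 35 full weeks.
Each full week contributes one Monday: 35 so far.
Total: 35.

35 Mondays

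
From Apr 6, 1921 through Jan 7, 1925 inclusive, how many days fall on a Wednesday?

197 Wednesdays

Apr 6, 1921 is a Wednesday.
From Apr 6, 1921 to Jan 7, 1925 is 1373 days inclusive.
1373 = 7 × 196 + 1, so there are 196 full weeks plus 1 extra day.
Each full week contributes one Wednesday: 196 so far.
The 1 extra day is Wed — 1 of them qualifies.
Total: 196 + 1 = 197.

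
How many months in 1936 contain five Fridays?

A month has five Fridays exactly when Friday falls within its first (length − 28) days.
Jan: 31 days, starts Wed → 5 of Wed, Thu, Fri ✓
Feb: 29 days, starts Sat → 5 of Sat
Mar: 31 days, starts Sun → 5 of Sun, Mon, Tue
Apr: 30 days, starts Wed → 5 of Wed, Thu
May: 31 days, starts Fri → 5 of Fri, Sat, Sun ✓
Jun: 30 days, starts Mon → 5 of Mon, Tue
Jul: 31 days, starts Wed → 5 of Wed, Thu, Fri ✓
Aug: 31 days, starts Sat → 5 of Sat, Sun, Mon
Sep: 30 days, starts Tue → 5 of Tue, Wed
Oct: 31 days, starts Thu → 5 of Thu, Fri, Sat ✓
Nov: 30 days, starts Sun → 5 of Sun, Mon
Dec: 31 days, starts Tue → 5 of Tue, Wed, Thu
Months with five Fridays: Jan, May, Jul, Oct.

4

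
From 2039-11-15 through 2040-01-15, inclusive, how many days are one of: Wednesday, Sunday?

18

2039-11-15 is a Tuesday.
That's 62 days from start to end, counting both.
62 = 7 × 8 + 6, so there are 8 full weeks plus 6 extra days.
Each full week contributes 2 days from the set (Wed, Sun): 8 × 2 = 16.
The 6 extra days are Tuesday, Wednesday, Thursday, Friday, Saturday, Sunday — 2 of them qualify.
Total: 16 + 2 = 18.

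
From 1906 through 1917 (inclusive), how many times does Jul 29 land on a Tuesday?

Day of week of July 29 in each year:
1906: Sun, 1907: Mon, 1908: Wed, 1909: Thu, 1910: Fri, 1911: Sat, 1912: Mon, 1913: Tue ✓, 1914: Wed, 1915: Thu, 1916: Sat, 1917: Sun
Tuesdays: 1913.

1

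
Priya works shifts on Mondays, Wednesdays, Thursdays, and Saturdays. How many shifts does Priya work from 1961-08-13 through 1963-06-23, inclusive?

388

1961-08-13 is a Sunday.
That's 680 days from start to end, counting both.
680 = 7 × 97 + 1, so there are 97 full weeks plus 1 extra day.
Each full week contributes 4 days from the set (Mon, Wed, Thu, Sat): 97 × 4 = 388.
The 1 extra day is Sun — none qualify.
Total: 388 + 0 = 388.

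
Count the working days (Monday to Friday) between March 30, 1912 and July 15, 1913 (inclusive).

337

March 30, 1912 is a Saturday.
From March 30, 1912 to July 15, 1913 is 473 days inclusive.
473 = 7 × 67 + 4, so there are 67 full weeks plus 4 extra days.
Each full week contributes 5 weekdays (Mon–Fri): 67 × 5 = 335.
The 4 extra days are Sat, Sun, Mon, Tue — 2 of them qualify.
Total: 335 + 2 = 337.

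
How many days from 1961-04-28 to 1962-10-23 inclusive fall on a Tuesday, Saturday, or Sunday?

1961-04-28 is a Friday.
The range spans 544 days (inclusive of both endpoints).
544 = 7 × 77 + 5, so there are 77 full weeks plus 5 extra days.
Each full week contributes 3 days from the set (Tue, Sat, Sun): 77 × 3 = 231.
The 5 extra days are Friday, Saturday, Sunday, Monday, Tuesday — 3 of them qualify.
Total: 231 + 3 = 234.

234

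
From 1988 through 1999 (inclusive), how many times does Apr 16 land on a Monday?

1

Day of week of April 16 in each year:
1988: Sat, 1989: Sun, 1990: Mon ✓, 1991: Tue, 1992: Thu, 1993: Fri, 1994: Sat, 1995: Sun, 1996: Tue, 1997: Wed, 1998: Thu, 1999: Fri
Mondays: 1990.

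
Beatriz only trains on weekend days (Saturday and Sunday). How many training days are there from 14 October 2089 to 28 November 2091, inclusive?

14 October 2089 is a Friday.
That's 776 days from start to end, counting both.
776 = 7 × 110 + 6, so there are 110 full weeks plus 6 extra days.
Each full week contributes 2 weekend days (Sat, Sun): 110 × 2 = 220.
The 6 extra days are Friday, Saturday, Sunday, Monday, Tuesday, Wednesday — 2 of them qualify.
Total: 220 + 2 = 222.

222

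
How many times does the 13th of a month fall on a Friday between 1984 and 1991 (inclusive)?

16

Friday-the-13ths by year:
1984: Jan, Apr, Jul
1985: Sep, Dec
1986: Jun
1987: Feb, Mar, Nov
1988: May
1989: Jan, Oct
1990: Apr, Jul
1991: Sep, Dec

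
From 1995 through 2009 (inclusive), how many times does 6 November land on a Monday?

3

Day of week of November 6 in each year:
1995: Mon ✓, 1996: Wed, 1997: Thu, 1998: Fri, 1999: Sat, 2000: Mon ✓, 2001: Tue, 2002: Wed, 2003: Thu, 2004: Sat, 2005: Sun, 2006: Mon ✓, 2007: Tue, 2008: Thu, 2009: Fri
Mondays: 1995, 2000, 2006.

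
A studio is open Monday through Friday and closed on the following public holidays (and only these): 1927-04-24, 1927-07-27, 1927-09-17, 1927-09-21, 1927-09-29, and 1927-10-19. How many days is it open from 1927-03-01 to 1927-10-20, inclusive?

164

1927-03-01 is a Tuesday.
That's 234 days from start to end, counting both.
234 = 7 × 33 + 3, so there are 33 full weeks plus 3 extra days.
Each full week contributes 5 weekdays (Mon–Fri): 33 × 5 = 165.
The 3 extra days are Tuesday, Wednesday, Thursday — 3 of them qualify.
Total: 165 + 3 = 168.
Holidays: 1927-04-24 (Sun); 1927-07-27 (Wed); 1927-09-17 (Sat); 1927-09-21 (Wed); 1927-09-29 (Thu); 1927-10-19 (Wed).
4 of the 6 holidays fall on weekdays; the rest are weekends and were already excluded.
Business days: 168 − 4 = 164.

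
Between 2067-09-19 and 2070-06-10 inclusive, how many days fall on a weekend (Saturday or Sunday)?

284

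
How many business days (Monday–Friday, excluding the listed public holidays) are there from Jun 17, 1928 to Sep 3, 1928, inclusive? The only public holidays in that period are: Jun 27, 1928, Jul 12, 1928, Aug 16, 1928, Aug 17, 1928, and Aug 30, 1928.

51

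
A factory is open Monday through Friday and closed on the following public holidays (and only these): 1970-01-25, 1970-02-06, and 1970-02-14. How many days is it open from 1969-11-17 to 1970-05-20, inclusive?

1969-11-17 is a Monday.
That's 185 days from start to end, counting both.
185 = 7 × 26 + 3, so there are 26 full weeks plus 3 extra days.
Each full week contributes 5 weekdays (Mon–Fri): 26 × 5 = 130.
The 3 extra days are Monday, Tuesday, Wednesday — 3 of them qualify.
Total: 130 + 3 = 133.
Holidays: 1970-01-25 (Sun); 1970-02-06 (Fri); 1970-02-14 (Sat).
1 of the 3 holidays fall on weekdays; the rest are weekends and were already excluded.
Business days: 133 − 1 = 132.

132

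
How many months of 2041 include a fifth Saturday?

A month has five Saturdays exactly when Saturday falls within its first (length − 28) days.
Jan: 31 days, starts Tue → 5 of Tue, Wed, Thu
Feb: 28 days, starts Fri → 5 of (none)
Mar: 31 days, starts Fri → 5 of Fri, Sat, Sun ✓
Apr: 30 days, starts Mon → 5 of Mon, Tue
May: 31 days, starts Wed → 5 of Wed, Thu, Fri
Jun: 30 days, starts Sat → 5 of Sat, Sun ✓
Jul: 31 days, starts Mon → 5 of Mon, Tue, Wed
Aug: 31 days, starts Thu → 5 of Thu, Fri, Sat ✓
Sep: 30 days, starts Sun → 5 of Sun, Mon
Oct: 31 days, starts Tue → 5 of Tue, Wed, Thu
Nov: 30 days, starts Fri → 5 of Fri, Sat ✓
Dec: 31 days, starts Sun → 5 of Sun, Mon, Tue
Months with five Saturdays: Mar, Jun, Aug, Nov.

4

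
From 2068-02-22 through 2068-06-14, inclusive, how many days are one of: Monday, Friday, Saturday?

2068-02-22 is a Wednesday.
From 2068-02-22 to 2068-06-14 is 114 days inclusive.
114 = 7 × 16 + 2, so there are 16 full weeks plus 2 extra days.
Each full week contributes 3 days from the set (Mon, Fri, Sat): 16 × 3 = 48.
The 2 extra days are Wed, Thu — none qualify.
Total: 48 + 0 = 48.

48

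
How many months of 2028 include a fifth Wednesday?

4

A month has five Wednesdays exactly when Wednesday falls within its first (length − 28) days.
Jan: 31 days, starts Sat → 5 of Sat, Sun, Mon
Feb: 29 days, starts Tue → 5 of Tue
Mar: 31 days, starts Wed → 5 of Wed, Thu, Fri ✓
Apr: 30 days, starts Sat → 5 of Sat, Sun
May: 31 days, starts Mon → 5 of Mon, Tue, Wed ✓
Jun: 30 days, starts Thu → 5 of Thu, Fri
Jul: 31 days, starts Sat → 5 of Sat, Sun, Mon
Aug: 31 days, starts Tue → 5 of Tue, Wed, Thu ✓
Sep: 30 days, starts Fri → 5 of Fri, Sat
Oct: 31 days, starts Sun → 5 of Sun, Mon, Tue
Nov: 30 days, starts Wed → 5 of Wed, Thu ✓
Dec: 31 days, starts Fri → 5 of Fri, Sat, Sun
Months with five Wednesdays: Mar, May, Aug, Nov.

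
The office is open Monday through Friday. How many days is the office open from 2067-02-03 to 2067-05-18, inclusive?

2067-02-03 is a Thursday.
That's 105 days from start to end, counting both.
105 = 7 × 15, so the span is exactly 15 full weeks.
Each full week contributes 5 weekdays (Mon–Fri): 15 × 5 = 75.

75 weekdays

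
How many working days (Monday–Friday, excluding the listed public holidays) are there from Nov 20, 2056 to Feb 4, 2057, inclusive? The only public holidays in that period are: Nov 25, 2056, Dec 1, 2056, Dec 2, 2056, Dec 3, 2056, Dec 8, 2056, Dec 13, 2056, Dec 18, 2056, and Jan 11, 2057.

50 working days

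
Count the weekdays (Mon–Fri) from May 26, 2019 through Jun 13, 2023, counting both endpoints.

1057

May 26, 2019 is a Sunday.
That's 1480 days from start to end, counting both.
1480 = 7 × 211 + 3, so there are 211 full weeks plus 3 extra days.
Each full week contributes 5 weekdays (Mon–Fri): 211 × 5 = 1055.
The 3 extra days are Sun, Mon, Tue — 2 of them qualify.
Total: 1055 + 2 = 1057.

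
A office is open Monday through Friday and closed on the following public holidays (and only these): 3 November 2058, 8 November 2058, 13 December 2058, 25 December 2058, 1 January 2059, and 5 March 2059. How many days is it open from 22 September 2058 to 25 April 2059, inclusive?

22 September 2058 is a Sunday.
From 22 September 2058 to 25 April 2059 is 216 days inclusive.
216 = 7 × 30 + 6, so there are 30 full weeks plus 6 extra days.
Each full week contributes 5 weekdays (Mon–Fri): 30 × 5 = 150.
The 6 extra days are Sun, Mon, Tue, Wed, Thu, Fri — 5 of them qualify.
Total: 150 + 5 = 155.
Holidays: 3 November 2058 (Sun); 8 November 2058 (Fri); 13 December 2058 (Fri); 25 December 2058 (Wed); 1 January 2059 (Wed); 5 March 2059 (Wed).
5 of the 6 holidays fall on weekdays; the rest are weekends and were already excluded.
Business days: 155 − 5 = 150.

150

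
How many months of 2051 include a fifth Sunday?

A month has five Sundays exactly when Sunday falls within its first (length − 28) days.
Jan: 31 days, starts Sun → 5 of Sun, Mon, Tue ✓
Feb: 28 days, starts Wed → 5 of (none)
Mar: 31 days, starts Wed → 5 of Wed, Thu, Fri
Apr: 30 days, starts Sat → 5 of Sat, Sun ✓
May: 31 days, starts Mon → 5 of Mon, Tue, Wed
Jun: 30 days, starts Thu → 5 of Thu, Fri
Jul: 31 days, starts Sat → 5 of Sat, Sun, Mon ✓
Aug: 31 days, starts Tue → 5 of Tue, Wed, Thu
Sep: 30 days, starts Fri → 5 of Fri, Sat
Oct: 31 days, starts Sun → 5 of Sun, Mon, Tue ✓
Nov: 30 days, starts Wed → 5 of Wed, Thu
Dec: 31 days, starts Fri → 5 of Fri, Sat, Sun ✓
Months with five Sundays: Jan, Apr, Jul, Oct, Dec.

5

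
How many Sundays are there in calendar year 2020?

January 1, 2020 is a Wednesday.
From January 1, 2020 to December 31, 2020 is 366 days inclusive.
366 = 7 × 52 + 2, so there are 52 full weeks plus 2 extra days.
Each full week contributes one Sunday: 52 so far.
The 2 extra days are Wednesday, Thursday — none qualify.
Total: 52 + 0 = 52.

52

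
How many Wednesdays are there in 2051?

52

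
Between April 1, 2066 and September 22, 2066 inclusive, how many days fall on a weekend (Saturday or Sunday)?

April 1, 2066 is a Thursday.
That's 175 days from start to end, counting both.
175 = 7 × 25, so the span is exactly 25 full weeks.
Each full week contributes 2 weekend days (Sat, Sun): 25 × 2 = 50.
Total: 50.

50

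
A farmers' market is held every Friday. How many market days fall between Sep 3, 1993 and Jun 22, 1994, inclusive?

42 Fridays

Sep 3, 1993 is a Friday.
The range spans 293 days (inclusive of both endpoints).
293 = 7 × 41 + 6, so there are 41 full weeks plus 6 extra days.
Each full week contributes one Friday: 41 so far.
The 6 extra days are Fri, Sat, Sun, Mon, Tue, Wed — 1 of them qualifies.
Total: 41 + 1 = 42.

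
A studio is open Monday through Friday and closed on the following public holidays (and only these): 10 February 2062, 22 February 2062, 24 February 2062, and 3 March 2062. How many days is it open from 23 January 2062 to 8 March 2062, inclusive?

29

23 January 2062 is a Monday.
That's 45 days from start to end, counting both.
45 = 7 × 6 + 3, so there are 6 full weeks plus 3 extra days.
Each full week contributes 5 weekdays (Mon–Fri): 6 × 5 = 30.
The 3 extra days are Mon, Tue, Wed — 3 of them qualify.
Total: 30 + 3 = 33.
Holidays: 10 February 2062 (Fri); 22 February 2062 (Wed); 24 February 2062 (Fri); 3 March 2062 (Fri).
All 4 holidays fall on weekdays, so subtract 4.
Business days: 33 − 4 = 29.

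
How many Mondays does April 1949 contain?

4

1 April 1949 is a Friday.
That's 30 days from start to end, counting both.
30 = 7 × 4 + 2, so there are 4 full weeks plus 2 extra days.
Each full week contributes one Monday: 4 so far.
The 2 extra days are Friday, Saturday — none qualify.
Total: 4 + 0 = 4.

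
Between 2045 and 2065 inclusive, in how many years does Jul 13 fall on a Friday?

Day of week of July 13 in each year:
2045: Thu, 2046: Fri ✓, 2047: Sat, 2048: Mon, 2049: Tue, 2050: Wed, 2051: Thu, 2052: Sat, 2053: Sun, 2054: Mon, 2055: Tue, 2056: Thu, 2057: Fri ✓, 2058: Sat, 2059: Sun, 2060: Tue, 2061: Wed, 2062: Thu, 2063: Fri ✓, 2064: Sun, 2065: Mon
Fridays: 2046, 2057, 2063.

3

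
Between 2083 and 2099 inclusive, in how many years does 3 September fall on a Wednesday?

Day of week of September 3 in each year:
2083: Fri, 2084: Sun, 2085: Mon, 2086: Tue, 2087: Wed ✓, 2088: Fri, 2089: Sat, 2090: Sun, 2091: Mon, 2092: Wed ✓, 2093: Thu, 2094: Fri, 2095: Sat, 2096: Mon, 2097: Tue, 2098: Wed ✓, 2099: Thu
Wednesdays: 2087, 2092, 2098.

3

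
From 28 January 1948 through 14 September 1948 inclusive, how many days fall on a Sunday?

33 Sundays

28 January 1948 is a Wednesday.
The range spans 231 days (inclusive of both endpoints).
231 = 7 × 33, so the span is exactly 33 full weeks.
Each full week contributes one Sunday: 33 so far.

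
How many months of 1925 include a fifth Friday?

A month has five Fridays exactly when Friday falls within its first (length − 28) days.
Jan: 31 days, starts Thu → 5 of Thu, Fri, Sat ✓
Feb: 28 days, starts Sun → 5 of (none)
Mar: 31 days, starts Sun → 5 of Sun, Mon, Tue
Apr: 30 days, starts Wed → 5 of Wed, Thu
May: 31 days, starts Fri → 5 of Fri, Sat, Sun ✓
Jun: 30 days, starts Mon → 5 of Mon, Tue
Jul: 31 days, starts Wed → 5 of Wed, Thu, Fri ✓
Aug: 31 days, starts Sat → 5 of Sat, Sun, Mon
Sep: 30 days, starts Tue → 5 of Tue, Wed
Oct: 31 days, starts Thu → 5 of Thu, Fri, Sat ✓
Nov: 30 days, starts Sun → 5 of Sun, Mon
Dec: 31 days, starts Tue → 5 of Tue, Wed, Thu
Months with five Fridays: Jan, May, Jul, Oct.

4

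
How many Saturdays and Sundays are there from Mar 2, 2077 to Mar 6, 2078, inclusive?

106

Mar 2, 2077 is a Tuesday.
From Mar 2, 2077 to Mar 6, 2078 is 370 days inclusive.
370 = 7 × 52 + 6, so there are 52 full weeks plus 6 extra days.
Each full week contributes 2 weekend days (Sat, Sun): 52 × 2 = 104.
The 6 extra days are Tue, Wed, Thu, Fri, Sat, Sun — 2 of them qualify.
Total: 104 + 2 = 106.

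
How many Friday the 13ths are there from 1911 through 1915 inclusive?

Friday-the-13ths by year:
1911: Jan, Oct
1912: Sep, Dec
1913: Jun
1914: Feb, Mar, Nov
1915: Aug

9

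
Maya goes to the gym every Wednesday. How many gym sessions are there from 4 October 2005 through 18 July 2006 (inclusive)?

41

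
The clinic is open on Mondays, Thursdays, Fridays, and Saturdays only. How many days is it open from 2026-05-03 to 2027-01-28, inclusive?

2026-05-03 is a Sunday.
That's 271 days from start to end, counting both.
271 = 7 × 38 + 5, so there are 38 full weeks plus 5 extra days.
Each full week contributes 4 days from the set (Mon, Thu, Fri, Sat): 38 × 4 = 152.
The 5 extra days are Sun, Mon, Tue, Wed, Thu — 2 of them qualify.
Total: 152 + 2 = 154.

154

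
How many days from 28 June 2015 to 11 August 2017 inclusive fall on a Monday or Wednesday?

222

28 June 2015 is a Sunday.
From 28 June 2015 to 11 August 2017 is 776 days inclusive.
776 = 7 × 110 + 6, so there are 110 full weeks plus 6 extra days.
Each full week contributes 2 days from the set (Mon, Wed): 110 × 2 = 220.
The 6 extra days are Sun, Mon, Tue, Wed, Thu, Fri — 2 of them qualify.
Total: 220 + 2 = 222.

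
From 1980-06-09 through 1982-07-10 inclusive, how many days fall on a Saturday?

109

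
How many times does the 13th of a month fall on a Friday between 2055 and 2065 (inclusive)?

18

Friday-the-13ths by year:
2055: Aug
2056: Oct
2057: Apr, Jul
2058: Sep, Dec
2059: Jun
2060: Feb, Aug
2061: May
2062: Jan, Oct
2063: Apr, Jul
2064: Jun
2065: Feb, Mar, Nov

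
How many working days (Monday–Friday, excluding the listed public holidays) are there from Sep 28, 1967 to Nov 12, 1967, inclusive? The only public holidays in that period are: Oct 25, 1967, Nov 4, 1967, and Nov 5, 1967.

Sep 28, 1967 is a Thursday.
From Sep 28, 1967 to Nov 12, 1967 is 46 days inclusive.
46 = 7 × 6 + 4, so there are 6 full weeks plus 4 extra days.
Each full week contributes 5 weekdays (Mon–Fri): 6 × 5 = 30.
The 4 extra days are Thu, Fri, Sat, Sun — 2 of them qualify.
Total: 30 + 2 = 32.
Holidays: Oct 25, 1967 (Wed); Nov 4, 1967 (Sat); Nov 5, 1967 (Sun).
1 of the 3 holidays fall on weekdays; the rest are weekends and were already excluded.
Business days: 32 − 1 = 31.

31 working days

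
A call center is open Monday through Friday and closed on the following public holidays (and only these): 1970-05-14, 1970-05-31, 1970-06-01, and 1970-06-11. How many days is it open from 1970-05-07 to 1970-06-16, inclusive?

26 working days

1970-05-07 is a Thursday.
From 1970-05-07 to 1970-06-16 is 41 days inclusive.
41 = 7 × 5 + 6, so there are 5 full weeks plus 6 extra days.
Each full week contributes 5 weekdays (Mon–Fri): 5 × 5 = 25.
The 6 extra days are Thu, Fri, Sat, Sun, Mon, Tue — 4 of them qualify.
Total: 25 + 4 = 29.
Holidays: 1970-05-14 (Thu); 1970-05-31 (Sun); 1970-06-01 (Mon); 1970-06-11 (Thu).
3 of the 4 holidays fall on weekdays; the rest are weekends and were already excluded.
Business days: 29 − 3 = 26.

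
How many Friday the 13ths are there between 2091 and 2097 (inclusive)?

13

Friday-the-13ths by year:
2091: Apr, Jul
2092: Jun
2093: Feb, Mar, Nov
2094: Aug
2095: May
2096: Jan, Apr, Jul
2097: Sep, Dec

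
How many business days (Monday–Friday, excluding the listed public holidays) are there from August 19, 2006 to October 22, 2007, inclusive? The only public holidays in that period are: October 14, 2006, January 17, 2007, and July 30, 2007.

304

August 19, 2006 is a Saturday.
From August 19, 2006 to October 22, 2007 is 430 days inclusive.
430 = 7 × 61 + 3, so there are 61 full weeks plus 3 extra days.
Each full week contributes 5 weekdays (Mon–Fri): 61 × 5 = 305.
The 3 extra days are Saturday, Sunday, Monday — 1 of them qualifies.
Total: 305 + 1 = 306.
Holidays: October 14, 2006 (Sat); January 17, 2007 (Wed); July 30, 2007 (Mon).
2 of the 3 holidays fall on weekdays; the rest are weekends and were already excluded.
Business days: 306 − 2 = 304.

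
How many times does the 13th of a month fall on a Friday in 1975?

1

The 13th falls on a Friday when the month's 13th has weekday Fri.
Jan 13 is Mon; Feb 13 is Thu; Mar 13 is Thu; Apr 13 is Sun; May 13 is Tue; Jun 13 is Fri ✓; Jul 13 is Sun; Aug 13 is Wed; Sep 13 is Sat; Oct 13 is Mon; Nov 13 is Thu; Dec 13 is Sat.
Friday the 13ths: Jun.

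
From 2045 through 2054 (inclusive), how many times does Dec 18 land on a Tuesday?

1

Day of week of December 18 in each year:
2045: Mon, 2046: Tue ✓, 2047: Wed, 2048: Fri, 2049: Sat, 2050: Sun, 2051: Mon, 2052: Wed, 2053: Thu, 2054: Fri
Tuesdays: 2046.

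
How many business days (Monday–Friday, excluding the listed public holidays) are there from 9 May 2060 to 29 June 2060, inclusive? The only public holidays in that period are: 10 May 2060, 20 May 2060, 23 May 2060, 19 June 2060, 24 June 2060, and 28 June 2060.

9 May 2060 is a Sunday.
That's 52 days from start to end, counting both.
52 = 7 × 7 + 3, so there are 7 full weeks plus 3 extra days.
Each full week contributes 5 weekdays (Mon–Fri): 7 × 5 = 35.
The 3 extra days are Sunday, Monday, Tuesday — 2 of them qualify.
Total: 35 + 2 = 37.
Holidays: 10 May 2060 (Mon); 20 May 2060 (Thu); 23 May 2060 (Sun); 19 June 2060 (Sat); 24 June 2060 (Thu); 28 June 2060 (Mon).
4 of the 6 holidays fall on weekdays; the rest are weekends and were already excluded.
Business days: 37 − 4 = 33.

33 business days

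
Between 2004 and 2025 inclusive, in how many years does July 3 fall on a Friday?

Day of week of July 3 in each year:
2004: Sat, 2005: Sun, 2006: Mon, 2007: Tue, 2008: Thu, 2009: Fri ✓, 2010: Sat, 2011: Sun, 2012: Tue, 2013: Wed, 2014: Thu, 2015: Fri ✓, 2016: Sun, 2017: Mon, 2018: Tue, 2019: Wed, 2020: Fri ✓, 2021: Sat, 2022: Sun, 2023: Mon, 2024: Wed, 2025: Thu
Fridays: 2009, 2015, 2020.

3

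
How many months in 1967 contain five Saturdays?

A month has five Saturdays exactly when Saturday falls within its first (length − 28) days.
Jan: 31 days, starts Sun → 5 of Sun, Mon, Tue
Feb: 28 days, starts Wed → 5 of (none)
Mar: 31 days, starts Wed → 5 of Wed, Thu, Fri
Apr: 30 days, starts Sat → 5 of Sat, Sun ✓
May: 31 days, starts Mon → 5 of Mon, Tue, Wed
Jun: 30 days, starts Thu → 5 of Thu, Fri
Jul: 31 days, starts Sat → 5 of Sat, Sun, Mon ✓
Aug: 31 days, starts Tue → 5 of Tue, Wed, Thu
Sep: 30 days, starts Fri → 5 of Fri, Sat ✓
Oct: 31 days, starts Sun → 5 of Sun, Mon, Tue
Nov: 30 days, starts Wed → 5 of Wed, Thu
Dec: 31 days, starts Fri → 5 of Fri, Sat, Sun ✓
Months with five Saturdays: Apr, Jul, Sep, Dec.

4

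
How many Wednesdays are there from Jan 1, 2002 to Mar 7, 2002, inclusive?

Jan 1, 2002 is a Tuesday.
From Jan 1, 2002 to Mar 7, 2002 is 66 days inclusive.
66 = 7 × 9 + 3, so there are 9 full weeks plus 3 extra days.
Each full week contributes one Wednesday: 9 so far.
The 3 extra days are Tuesday, Wednesday, Thursday — 1 of them qualifies.
Total: 9 + 1 = 10.

10 Wednesdays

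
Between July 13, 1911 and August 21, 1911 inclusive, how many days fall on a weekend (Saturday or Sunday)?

July 13, 1911 is a Thursday.
The range spans 40 days (inclusive of both endpoints).
40 = 7 × 5 + 5, so there are 5 full weeks plus 5 extra days.
Each full week contributes 2 weekend days (Sat, Sun): 5 × 2 = 10.
The 5 extra days are Thu, Fri, Sat, Sun, Mon — 2 of them qualify.
Total: 10 + 2 = 12.

12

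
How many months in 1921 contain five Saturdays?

5

A month has five Saturdays exactly when Saturday falls within its first (length − 28) days.
Jan: 31 days, starts Sat → 5 of Sat, Sun, Mon ✓
Feb: 28 days, starts Tue → 5 of (none)
Mar: 31 days, starts Tue → 5 of Tue, Wed, Thu
Apr: 30 days, starts Fri → 5 of Fri, Sat ✓
May: 31 days, starts Sun → 5 of Sun, Mon, Tue
Jun: 30 days, starts Wed → 5 of Wed, Thu
Jul: 31 days, starts Fri → 5 of Fri, Sat, Sun ✓
Aug: 31 days, starts Mon → 5 of Mon, Tue, Wed
Sep: 30 days, starts Thu → 5 of Thu, Fri
Oct: 31 days, starts Sat → 5 of Sat, Sun, Mon ✓
Nov: 30 days, starts Tue → 5 of Tue, Wed
Dec: 31 days, starts Thu → 5 of Thu, Fri, Sat ✓
Months with five Saturdays: Jan, Apr, Jul, Oct, Dec.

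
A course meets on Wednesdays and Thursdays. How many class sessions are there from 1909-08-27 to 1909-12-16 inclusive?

1909-08-27 is a Friday.
From 1909-08-27 to 1909-12-16 is 112 days inclusive.
112 = 7 × 16, so the span is exactly 16 full weeks.
Each full week contributes 2 days from the set (Wed, Thu): 16 × 2 = 32.

32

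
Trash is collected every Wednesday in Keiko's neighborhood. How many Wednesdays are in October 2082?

4

1 October 2082 is a Thursday.
That's 31 days from start to end, counting both.
31 = 7 × 4 + 3, so there are 4 full weeks plus 3 extra days.
Each full week contributes one Wednesday: 4 so far.
The 3 extra days are Thursday, Friday, Saturday — none qualify.
Total: 4 + 0 = 4.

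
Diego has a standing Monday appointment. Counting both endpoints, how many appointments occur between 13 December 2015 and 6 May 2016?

21 Mondays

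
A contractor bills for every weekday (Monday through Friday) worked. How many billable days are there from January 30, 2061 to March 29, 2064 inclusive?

825 weekdays

January 30, 2061 is a Sunday.
The range spans 1155 days (inclusive of both endpoints).
1155 = 7 × 165, so the span is exactly 165 full weeks.
Each full week contributes 5 weekdays (Mon–Fri): 165 × 5 = 825.
Total: 825.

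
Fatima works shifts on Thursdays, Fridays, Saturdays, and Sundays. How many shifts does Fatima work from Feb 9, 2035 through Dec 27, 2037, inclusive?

Feb 9, 2035 is a Friday.
The range spans 1053 days (inclusive of both endpoints).
1053 = 7 × 150 + 3, so there are 150 full weeks plus 3 extra days.
Each full week contributes 4 days from the set (Thu, Fri, Sat, Sun): 150 × 4 = 600.
The 3 extra days are Fri, Sat, Sun — 3 of them qualify.
Total: 600 + 3 = 603.

603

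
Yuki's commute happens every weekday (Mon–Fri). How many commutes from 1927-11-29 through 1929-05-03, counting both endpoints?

374 weekdays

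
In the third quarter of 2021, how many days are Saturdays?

13

Jul 1, 2021 is a Thursday.
That's 92 days from start to end, counting both.
92 = 7 × 13 + 1, so there are 13 full weeks plus 1 extra day.
Each full week contributes one Saturday: 13 so far.
The 1 extra day is Thu — none qualify.
Total: 13 + 0 = 13.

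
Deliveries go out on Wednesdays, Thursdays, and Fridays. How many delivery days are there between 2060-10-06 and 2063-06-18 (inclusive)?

2060-10-06 is a Wednesday.
From 2060-10-06 to 2063-06-18 is 986 days inclusive.
986 = 7 × 140 + 6, so there are 140 full weeks plus 6 extra days.
Each full week contributes 3 days from the set (Wed, Thu, Fri): 140 × 3 = 420.
The 6 extra days are Wednesday, Thursday, Friday, Saturday, Sunday, Monday — 3 of them qualify.
Total: 420 + 3 = 423.

423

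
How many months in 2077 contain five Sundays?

A month has five Sundays exactly when Sunday falls within its first (length − 28) days.
Jan: 31 days, starts Fri → 5 of Fri, Sat, Sun ✓
Feb: 28 days, starts Mon → 5 of (none)
Mar: 31 days, starts Mon → 5 of Mon, Tue, Wed
Apr: 30 days, starts Thu → 5 of Thu, Fri
May: 31 days, starts Sat → 5 of Sat, Sun, Mon ✓
Jun: 30 days, starts Tue → 5 of Tue, Wed
Jul: 31 days, starts Thu → 5 of Thu, Fri, Sat
Aug: 31 days, starts Sun → 5 of Sun, Mon, Tue ✓
Sep: 30 days, starts Wed → 5 of Wed, Thu
Oct: 31 days, starts Fri → 5 of Fri, Sat, Sun ✓
Nov: 30 days, starts Mon → 5 of Mon, Tue
Dec: 31 days, starts Wed → 5 of Wed, Thu, Fri
Months with five Sundays: Jan, May, Aug, Oct.

4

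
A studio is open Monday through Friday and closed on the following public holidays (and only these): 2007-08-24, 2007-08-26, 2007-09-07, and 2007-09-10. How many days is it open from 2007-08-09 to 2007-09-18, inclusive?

2007-08-09 is a Thursday.
The range spans 41 days (inclusive of both endpoints).
41 = 7 × 5 + 6, so there are 5 full weeks plus 6 extra days.
Each full week contributes 5 weekdays (Mon–Fri): 5 × 5 = 25.
The 6 extra days are Thu, Fri, Sat, Sun, Mon, Tue — 4 of them qualify.
Total: 25 + 4 = 29.
Holidays: 2007-08-24 (Fri); 2007-08-26 (Sun); 2007-09-07 (Fri); 2007-09-10 (Mon).
3 of the 4 holidays fall on weekdays; the rest are weekends and were already excluded.
Business days: 29 − 3 = 26.

26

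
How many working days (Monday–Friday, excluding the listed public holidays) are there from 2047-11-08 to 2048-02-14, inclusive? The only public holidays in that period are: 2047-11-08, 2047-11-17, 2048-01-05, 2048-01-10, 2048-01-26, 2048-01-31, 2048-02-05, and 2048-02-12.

2047-11-08 is a Friday.
The range spans 99 days (inclusive of both endpoints).
99 = 7 × 14 + 1, so there are 14 full weeks plus 1 extra day.
Each full week contributes 5 weekdays (Mon–Fri): 14 × 5 = 70.
The 1 extra day is Friday — 1 of them qualifies.
Total: 70 + 1 = 71.
Holidays: 2047-11-08 (Fri); 2047-11-17 (Sun); 2048-01-05 (Sun); 2048-01-10 (Fri); 2048-01-26 (Sun); 2048-01-31 (Fri); 2048-02-05 (Wed); 2048-02-12 (Wed).
5 of the 8 holidays fall on weekdays; the rest are weekends and were already excluded.
Business days: 71 − 5 = 66.

66 working days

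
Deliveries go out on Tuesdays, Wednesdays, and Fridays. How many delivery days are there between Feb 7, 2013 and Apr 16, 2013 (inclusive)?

29

Feb 7, 2013 is a Thursday.
That's 69 days from start to end, counting both.
69 = 7 × 9 + 6, so there are 9 full weeks plus 6 extra days.
Each full week contributes 3 days from the set (Tue, Wed, Fri): 9 × 3 = 27.
The 6 extra days are Thu, Fri, Sat, Sun, Mon, Tue — 2 of them qualify.
Total: 27 + 2 = 29.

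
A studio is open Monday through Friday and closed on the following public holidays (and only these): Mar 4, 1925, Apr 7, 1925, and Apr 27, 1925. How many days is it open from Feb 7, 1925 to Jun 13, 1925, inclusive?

87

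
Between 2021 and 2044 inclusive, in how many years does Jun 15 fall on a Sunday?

Day of week of June 15 in each year:
2021: Tue, 2022: Wed, 2023: Thu, 2024: Sat, 2025: Sun ✓, 2026: Mon, 2027: Tue, 2028: Thu, 2029: Fri, 2030: Sat, 2031: Sun ✓, 2032: Tue, 2033: Wed, 2034: Thu, 2035: Fri, 2036: Sun ✓, 2037: Mon, 2038: Tue, 2039: Wed, 2040: Fri, 2041: Sat, 2042: Sun ✓, 2043: Mon, 2044: Wed
Sundays: 2025, 2031, 2036, 2042.

4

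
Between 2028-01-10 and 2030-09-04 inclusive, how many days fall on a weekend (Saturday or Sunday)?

276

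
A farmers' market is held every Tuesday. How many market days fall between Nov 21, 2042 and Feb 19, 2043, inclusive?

13

Nov 21, 2042 is a Friday.
That's 91 days from start to end, counting both.
91 = 7 × 13, so the span is exactly 13 full weeks.
Each full week contributes one Tuesday: 13 so far.
Total: 13.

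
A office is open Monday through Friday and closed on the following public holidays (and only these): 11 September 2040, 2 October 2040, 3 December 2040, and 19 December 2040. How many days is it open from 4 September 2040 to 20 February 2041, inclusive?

4 September 2040 is a Tuesday.
That's 170 days from start to end, counting both.
170 = 7 × 24 + 2, so there are 24 full weeks plus 2 extra days.
Each full week contributes 5 weekdays (Mon–Fri): 24 × 5 = 120.
The 2 extra days are Tue, Wed — 2 of them qualify.
Total: 120 + 2 = 122.
Holidays: 11 September 2040 (Tue); 2 October 2040 (Tue); 3 December 2040 (Mon); 19 December 2040 (Wed).
All 4 holidays fall on weekdays, so subtract 4.
Business days: 122 − 4 = 118.

118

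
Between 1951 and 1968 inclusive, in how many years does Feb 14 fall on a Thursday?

3

Day of week of February 14 in each year:
1951: Wed, 1952: Thu ✓, 1953: Sat, 1954: Sun, 1955: Mon, 1956: Tue, 1957: Thu ✓, 1958: Fri, 1959: Sat, 1960: Sun, 1961: Tue, 1962: Wed, 1963: Thu ✓, 1964: Fri, 1965: Sun, 1966: Mon, 1967: Tue, 1968: Wed
Thursdays: 1952, 1957, 1963.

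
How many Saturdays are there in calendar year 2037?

52

January 1, 2037 is a Thursday.
From January 1, 2037 to December 31, 2037 is 365 days inclusive.
365 = 7 × 52 + 1, so there are 52 full weeks plus 1 extra day.
Each full week contributes one Saturday: 52 so far.
The 1 extra day is Thu — none qualify.
Total: 52 + 0 = 52.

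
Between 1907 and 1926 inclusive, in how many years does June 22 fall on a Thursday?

Day of week of June 22 in each year:
1907: Sat, 1908: Mon, 1909: Tue, 1910: Wed, 1911: Thu ✓, 1912: Sat, 1913: Sun, 1914: Mon, 1915: Tue, 1916: Thu ✓, 1917: Fri, 1918: Sat, 1919: Sun, 1920: Tue, 1921: Wed, 1922: Thu ✓, 1923: Fri, 1924: Sun, 1925: Mon, 1926: Tue
Thursdays: 1911, 1916, 1922.

3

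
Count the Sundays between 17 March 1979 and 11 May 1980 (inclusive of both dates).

17 March 1979 is a Saturday.
From 17 March 1979 to 11 May 1980 is 422 days inclusive.
422 = 7 × 60 + 2, so there are 60 full weeks plus 2 extra days.
Each full week contributes one Sunday: 60 so far.
The 2 extra days are Sat, Sun — 1 of them qualifies.
Total: 60 + 1 = 61.

61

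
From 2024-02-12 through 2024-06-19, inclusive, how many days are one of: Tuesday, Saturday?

37

2024-02-12 is a Monday.
From 2024-02-12 to 2024-06-19 is 129 days inclusive.
129 = 7 × 18 + 3, so there are 18 full weeks plus 3 extra days.
Each full week contributes 2 days from the set (Tue, Sat): 18 × 2 = 36.
The 3 extra days are Monday, Tuesday, Wednesday — 1 of them qualifies.
Total: 36 + 1 = 37.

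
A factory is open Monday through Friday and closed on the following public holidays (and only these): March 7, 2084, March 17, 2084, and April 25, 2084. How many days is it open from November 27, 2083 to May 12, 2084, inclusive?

November 27, 2083 is a Saturday.
That's 168 days from start to end, counting both.
168 = 7 × 24, so the span is exactly 24 full weeks.
Each full week contributes 5 weekdays (Mon–Fri): 24 × 5 = 120.
Total: 120.
Holidays: March 7, 2084 (Tue); March 17, 2084 (Fri); April 25, 2084 (Tue).
All 3 holidays fall on weekdays, so subtract 3.
Business days: 120 − 3 = 117.

117 business days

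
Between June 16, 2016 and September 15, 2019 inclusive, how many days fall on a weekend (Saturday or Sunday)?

340

June 16, 2016 is a Thursday.
That's 1187 days from start to end, counting both.
1187 = 7 × 169 + 4, so there are 169 full weeks plus 4 extra days.
Each full week contributes 2 weekend days (Sat, Sun): 169 × 2 = 338.
The 4 extra days are Thu, Fri, Sat, Sun — 2 of them qualify.
Total: 338 + 2 = 340.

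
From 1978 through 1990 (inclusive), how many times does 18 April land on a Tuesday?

2

Day of week of April 18 in each year:
1978: Tue ✓, 1979: Wed, 1980: Fri, 1981: Sat, 1982: Sun, 1983: Mon, 1984: Wed, 1985: Thu, 1986: Fri, 1987: Sat, 1988: Mon, 1989: Tue ✓, 1990: Wed
Tuesdays: 1978, 1989.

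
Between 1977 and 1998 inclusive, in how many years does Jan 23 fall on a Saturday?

3

Day of week of January 23 in each year:
1977: Sun, 1978: Mon, 1979: Tue, 1980: Wed, 1981: Fri, 1982: Sat ✓, 1983: Sun, 1984: Mon, 1985: Wed, 1986: Thu, 1987: Fri, 1988: Sat ✓, 1989: Mon, 1990: Tue, 1991: Wed, 1992: Thu, 1993: Sat ✓, 1994: Sun, 1995: Mon, 1996: Tue, 1997: Thu, 1998: Fri
Saturdays: 1982, 1988, 1993.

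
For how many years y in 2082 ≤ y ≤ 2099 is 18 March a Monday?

2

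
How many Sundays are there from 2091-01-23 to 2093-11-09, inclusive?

146

2091-01-23 is a Tuesday.
That's 1022 days from start to end, counting both.
1022 = 7 × 146, so the span is exactly 146 full weeks.
Each full week contributes one Sunday: 146 so far.
Total: 146.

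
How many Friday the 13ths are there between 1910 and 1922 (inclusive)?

21

Friday-the-13ths by year:
1910: May
1911: Jan, Oct
1912: Sep, Dec
1913: Jun
1914: Feb, Mar, Nov
1915: Aug
1916: Oct
1917: Apr, Jul
1918: Sep, Dec
1919: Jun
1920: Feb, Aug
1921: May
1922: Jan, Oct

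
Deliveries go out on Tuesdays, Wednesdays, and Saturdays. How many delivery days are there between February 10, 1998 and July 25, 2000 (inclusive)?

385

February 10, 1998 is a Tuesday.
The range spans 897 days (inclusive of both endpoints).
897 = 7 × 128 + 1, so there are 128 full weeks plus 1 extra day.
Each full week contributes 3 days from the set (Tue, Wed, Sat): 128 × 3 = 384.
The 1 extra day is Tue — 1 of them qualifies.
Total: 384 + 1 = 385.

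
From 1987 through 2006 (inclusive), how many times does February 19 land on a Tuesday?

Day of week of February 19 in each year:
1987: Thu, 1988: Fri, 1989: Sun, 1990: Mon, 1991: Tue ✓, 1992: Wed, 1993: Fri, 1994: Sat, 1995: Sun, 1996: Mon, 1997: Wed, 1998: Thu, 1999: Fri, 2000: Sat, 2001: Mon, 2002: Tue ✓, 2003: Wed, 2004: Thu, 2005: Sat, 2006: Sun
Tuesdays: 1991, 2002.

2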